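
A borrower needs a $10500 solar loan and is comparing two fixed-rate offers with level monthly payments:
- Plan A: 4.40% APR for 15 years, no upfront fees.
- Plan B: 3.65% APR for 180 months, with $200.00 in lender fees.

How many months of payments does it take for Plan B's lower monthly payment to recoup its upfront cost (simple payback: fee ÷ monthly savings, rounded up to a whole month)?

51 months

Plan A: monthly rate = 4.4%/12 = 0.0036667; payment = 10,500 × 0.0036667 / (1 − (1+0.0036667)^−180) = $79.79.
Plan B: monthly rate = 3.65%/12 = 0.0030417; payment = 10,500 × 0.0030417 / (1 − (1+0.0030417)^−180) = $75.84.
Monthly savings = $79.79 − $75.84 = $3.95.
Break-even = $200.00 / $3.95 = 50.63 → 51 months.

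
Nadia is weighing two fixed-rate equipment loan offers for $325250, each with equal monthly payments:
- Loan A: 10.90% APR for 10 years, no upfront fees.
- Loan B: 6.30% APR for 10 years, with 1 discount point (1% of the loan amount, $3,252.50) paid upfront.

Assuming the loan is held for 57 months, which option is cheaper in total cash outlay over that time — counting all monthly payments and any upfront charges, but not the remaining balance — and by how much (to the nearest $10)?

Loan A: at 10.90% the monthly rate is 0.0090833, so the payment is 325,250 × 0.0090833 / (1 − 1.0090833^−120) = $4,461.93.
Loan B: at 6.30% the monthly rate is 0.0052500, so the payment is 325,250 × 0.0052500 / (1 − 1.0052500^−120) = $3,660.14.
Over 57 months: Loan A costs 57 × $4,461.93 = $254,330.01; Loan B costs 57 × $3,660.14 + $3,252.50 = $211,880.48.
Loan B is cheaper by $254,330.01 − $211,880.48 = $42,449.53.

Loan B by $42,450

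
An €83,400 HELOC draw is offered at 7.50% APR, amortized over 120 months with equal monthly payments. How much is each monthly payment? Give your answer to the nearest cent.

€989.97

At 7.50% the monthly rate is 0.0062500, so the payment is 83,400 × 0.0062500 / (1 − 1.0062500^−120) = €989.97.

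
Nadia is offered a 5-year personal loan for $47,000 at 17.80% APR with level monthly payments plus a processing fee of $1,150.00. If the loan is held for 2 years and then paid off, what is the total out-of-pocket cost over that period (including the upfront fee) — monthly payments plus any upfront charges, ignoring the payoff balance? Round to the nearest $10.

Monthly rate = 17.8%/12 = 0.0148333; payment = 47,000 × 0.0148333 / (1 − (1+0.0148333)^−60) = $1,188.38.
Total outlay = 24 × $1,188.38 + $1,150.00 = $29,671.12.

$29,670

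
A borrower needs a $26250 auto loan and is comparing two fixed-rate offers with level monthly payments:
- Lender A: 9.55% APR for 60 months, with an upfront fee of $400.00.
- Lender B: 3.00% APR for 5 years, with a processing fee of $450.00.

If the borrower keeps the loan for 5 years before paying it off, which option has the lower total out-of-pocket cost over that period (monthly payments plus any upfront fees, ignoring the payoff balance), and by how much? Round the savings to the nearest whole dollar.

Lender B by $4,766

Lender A: monthly rate = 9.55%/12 = 0.0079583; payment = 26,250 × 0.0079583 / (1 − (1+0.0079583)^−60) = $551.94.
Lender B: at 3.00% the monthly rate is 0.0025000, so the payment is 26,250 × 0.0025000 / (1 − 1.0025000^−60) = $471.68.
Over 60 months: Lender A costs 60 × $551.94 + $400.00 = $33,516.40; Lender B costs 60 × $471.68 + $450.00 = $28,750.80.
Lender B is cheaper by $33,516.40 − $28,750.80 = $4,765.60.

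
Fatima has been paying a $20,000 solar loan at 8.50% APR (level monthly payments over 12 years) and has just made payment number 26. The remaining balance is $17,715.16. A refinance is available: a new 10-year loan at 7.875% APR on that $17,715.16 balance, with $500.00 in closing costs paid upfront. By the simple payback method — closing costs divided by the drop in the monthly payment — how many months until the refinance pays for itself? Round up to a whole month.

Current payment = 20,000 × 8.5%/12 / (1 − (1+0.0070833)^−144) = $222.01.
Refinanced payment = 17,715.16 × 0.0065625 / (1 − (1+0.0065625)^−120) = $213.77.
Monthly savings = $222.01 − $213.77 = $8.24.
Break-even = $500.00 / $8.24 = 60.68 → 61 months.

61 months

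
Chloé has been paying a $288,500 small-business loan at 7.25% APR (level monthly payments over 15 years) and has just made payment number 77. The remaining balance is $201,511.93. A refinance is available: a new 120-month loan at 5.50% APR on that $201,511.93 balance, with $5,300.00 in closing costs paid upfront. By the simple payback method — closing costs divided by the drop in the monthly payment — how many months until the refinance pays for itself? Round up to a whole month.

12 months

Current payment = 288,500 × 7.25%/12 / (1 − (1+0.0060417)^−180) = $2,633.61.
Refinanced payment = 201,511.93 × 0.0045833 / (1 − (1+0.0045833)^−120) = $2,186.93.
Monthly savings = $2,633.61 − $2,186.93 = $446.68.
Break-even = $5,300.00 / $446.68 = 11.87 → 12 months.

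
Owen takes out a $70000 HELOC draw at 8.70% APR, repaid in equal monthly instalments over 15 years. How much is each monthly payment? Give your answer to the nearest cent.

Monthly rate = 8.7%/12 = 0.0072500; payment = 70,000 × 0.0072500 / (1 − (1+0.0072500)^−180) = $697.55.

$697.55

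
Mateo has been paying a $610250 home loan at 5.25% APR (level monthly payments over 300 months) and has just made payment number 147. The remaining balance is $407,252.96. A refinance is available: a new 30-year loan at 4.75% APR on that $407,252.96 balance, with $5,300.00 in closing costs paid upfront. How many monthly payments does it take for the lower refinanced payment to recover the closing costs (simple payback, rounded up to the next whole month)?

Current payment = 610,250 × 5.25%/12 / (1 − (1+0.0043750)^−300) = $3,656.91.
Refinanced payment = 407,252.96 × 0.0039583 / (1 − (1+0.0039583)^−360) = $2,124.42.
Monthly savings = $3,656.91 − $2,124.42 = $1,532.49.
Break-even = $5,300.00 / $1,532.49 = 3.46 → 4 months.

4 months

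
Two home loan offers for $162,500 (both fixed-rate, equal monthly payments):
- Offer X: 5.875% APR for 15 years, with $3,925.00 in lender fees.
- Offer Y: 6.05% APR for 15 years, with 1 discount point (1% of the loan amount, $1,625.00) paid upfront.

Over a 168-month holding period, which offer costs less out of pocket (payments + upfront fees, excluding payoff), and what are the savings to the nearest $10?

Offer X: at 5.875% the monthly rate is 0.0048958, so the payment is 162,500 × 0.0048958 / (1 − 1.0048958^−180) = $1,360.32.
Offer Y: at 6.05% the monthly rate is 0.0050417, so the payment is 162,500 × 0.0050417 / (1 − 1.0050417^−180) = $1,375.66.
Over 168 months: Offer X costs 168 × $1,360.32 + $3,925.00 = $232,458.76; Offer Y costs 168 × $1,375.66 + $1,625.00 = $232,735.88.
Offer X is cheaper by $232,735.88 − $232,458.76 = $277.12.

Offer X by $280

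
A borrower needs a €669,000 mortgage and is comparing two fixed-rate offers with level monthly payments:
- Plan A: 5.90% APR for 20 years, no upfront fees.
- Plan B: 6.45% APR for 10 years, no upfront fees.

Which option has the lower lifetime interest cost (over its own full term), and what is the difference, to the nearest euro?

Plan A: at 5.90% the monthly rate is 0.0049167, so the payment is 669,000 × 0.0049167 / (1 − 1.0049167^−240) = €4,754.41.
Total interest on Plan A = 240 × €4,754.41 − €669,000 = €472,058.40.
Plan B: at 6.45% the monthly rate is 0.0053750, so the payment is 669,000 × 0.0053750 / (1 − 1.0053750^−120) = €7,579.35.
Total interest on Plan B = 120 × €7,579.35 − €669,000 = €240,522.00.
Plan B is lower by €231,536.40.

Plan B by €231,536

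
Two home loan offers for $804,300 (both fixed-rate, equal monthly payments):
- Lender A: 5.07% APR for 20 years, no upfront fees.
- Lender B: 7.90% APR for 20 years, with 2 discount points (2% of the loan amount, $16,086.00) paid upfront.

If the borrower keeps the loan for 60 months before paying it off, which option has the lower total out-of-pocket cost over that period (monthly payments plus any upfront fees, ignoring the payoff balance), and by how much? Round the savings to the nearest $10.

Lender A: monthly rate = 5.07%/12 = 0.0042250; payment = 804,300 × 0.0042250 / (1 − (1+0.0042250)^−240) = $5,339.18.
Lender B: monthly rate = 7.9%/12 = 0.0065833; payment = 804,300 × 0.0065833 / (1 − (1+0.0065833)^−240) = $6,677.52.
Over 60 months: Lender A costs 60 × $5,339.18 = $320,350.80; Lender B costs 60 × $6,677.52 + $16,086.00 = $416,737.20.
Lender A is cheaper by $416,737.20 − $320,350.80 = $96,386.40.

Lender A by $96,390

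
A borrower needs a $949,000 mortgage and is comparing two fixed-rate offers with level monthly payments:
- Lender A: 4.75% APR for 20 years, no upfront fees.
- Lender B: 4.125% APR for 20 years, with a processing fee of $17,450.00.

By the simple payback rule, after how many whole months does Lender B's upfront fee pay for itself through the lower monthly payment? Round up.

55 months

Lender A: at 4.75% the monthly rate is 0.0039583, so the payment is 949,000 × 0.0039583 / (1 − 1.0039583^−240) = $6,132.66.
Lender B: monthly rate = 4.125%/12 = 0.0034375; payment = 949,000 × 0.0034375 / (1 − (1+0.0034375)^−240) = $5,813.45.
Monthly savings = $6,132.66 − $5,813.45 = $319.21.
Break-even = $17,450.00 / $319.21 = 54.67 → 55 months.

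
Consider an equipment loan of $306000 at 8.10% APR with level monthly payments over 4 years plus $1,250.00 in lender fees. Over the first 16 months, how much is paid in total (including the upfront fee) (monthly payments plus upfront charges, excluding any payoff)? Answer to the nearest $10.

At 8.10% the monthly rate is 0.0067500, so the payment is 306,000 × 0.0067500 / (1 − 1.0067500^−48) = $7,484.73.
Total outlay = 16 × $7,484.73 + $1,250.00 = $121,005.68.

$121,010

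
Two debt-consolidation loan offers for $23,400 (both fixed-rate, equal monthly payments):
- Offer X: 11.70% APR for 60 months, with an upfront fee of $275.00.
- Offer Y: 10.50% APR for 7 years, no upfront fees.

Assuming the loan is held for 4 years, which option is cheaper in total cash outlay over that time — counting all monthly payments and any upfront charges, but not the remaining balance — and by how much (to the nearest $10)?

Offer Y by $6,150

Offer X: at 11.70% the monthly rate is 0.0097500, so the payment is 23,400 × 0.0097500 / (1 − 1.0097500^−60) = $516.98.
Offer Y: at 10.50% the monthly rate is 0.0087500, so the payment is 23,400 × 0.0087500 / (1 − 1.0087500^−84) = $394.54.
Over 48 months: Offer X costs 48 × $516.98 + $275.00 = $25,090.04; Offer Y costs 48 × $394.54 = $18,937.92.
Offer Y is cheaper by $25,090.04 − $18,937.92 = $6,152.12.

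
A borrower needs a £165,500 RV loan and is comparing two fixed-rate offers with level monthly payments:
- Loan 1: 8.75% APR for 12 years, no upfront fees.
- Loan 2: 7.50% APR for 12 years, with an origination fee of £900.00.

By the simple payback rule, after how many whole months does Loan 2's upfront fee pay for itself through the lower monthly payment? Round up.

8 months

Loan 1: at 8.75% the monthly rate is 0.0072917, so the payment is 165,500 × 0.0072917 / (1 − 1.0072917^−144) = £1,860.21.
Loan 2: monthly rate = 7.5%/12 = 0.0062500; payment = 165,500 × 0.0062500 / (1 − (1+0.0062500)^−144) = £1,746.40.
Monthly savings = £1,860.21 − £1,746.40 = £113.81.
Break-even = £900.00 / £113.81 = 7.91 → 8 months.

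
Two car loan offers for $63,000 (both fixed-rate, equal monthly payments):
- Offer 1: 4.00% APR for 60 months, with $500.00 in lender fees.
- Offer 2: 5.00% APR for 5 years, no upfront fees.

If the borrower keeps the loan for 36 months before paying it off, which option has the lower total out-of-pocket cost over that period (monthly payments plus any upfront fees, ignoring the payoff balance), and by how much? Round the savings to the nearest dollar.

Offer 1 by $531

Offer 1: at 4.00% the monthly rate is 0.0033333, so the payment is 63,000 × 0.0033333 / (1 − 1.0033333^−60) = $1,160.24.
Offer 2: monthly rate = 5%/12 = 0.0041667; payment = 63,000 × 0.0041667 / (1 − (1+0.0041667)^−60) = $1,188.89.
Over 36 months: Offer 1 costs 36 × $1,160.24 + $500.00 = $42,268.64; Offer 2 costs 36 × $1,188.89 = $42,800.04.
Offer 1 is cheaper by $42,800.04 − $42,268.64 = $531.40.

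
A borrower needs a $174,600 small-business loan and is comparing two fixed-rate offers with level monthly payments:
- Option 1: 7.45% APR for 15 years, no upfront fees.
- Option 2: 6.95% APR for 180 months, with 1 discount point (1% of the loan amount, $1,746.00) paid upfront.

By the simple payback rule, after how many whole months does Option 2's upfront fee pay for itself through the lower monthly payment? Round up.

Option 1: at 7.45% the monthly rate is 0.0062083, so the payment is 174,600 × 0.0062083 / (1 − 1.0062083^−180) = $1,613.61.
Option 2: monthly rate = 6.95%/12 = 0.0057917; payment = 174,600 × 0.0057917 / (1 − (1+0.0057917)^−180) = $1,564.48.
Monthly savings = $1,613.61 − $1,564.48 = $49.13.
Break-even = $1,746.00 / $49.13 = 35.54 → 36 months.

36 months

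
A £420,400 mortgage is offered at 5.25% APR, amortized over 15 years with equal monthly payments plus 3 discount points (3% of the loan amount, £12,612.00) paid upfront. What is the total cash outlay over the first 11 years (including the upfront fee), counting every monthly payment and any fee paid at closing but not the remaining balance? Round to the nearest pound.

At 5.25% the monthly rate is 0.0043750, so the payment is 420,400 × 0.0043750 / (1 − 1.0043750^−180) = £3,379.50.
Total outlay = 132 × £3,379.50 + £12,612.00 = £458,706.00.

£458,706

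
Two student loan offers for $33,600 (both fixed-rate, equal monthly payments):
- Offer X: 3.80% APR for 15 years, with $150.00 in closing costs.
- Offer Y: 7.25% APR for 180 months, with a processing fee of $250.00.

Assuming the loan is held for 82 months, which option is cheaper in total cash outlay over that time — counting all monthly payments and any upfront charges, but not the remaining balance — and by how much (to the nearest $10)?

Offer X by $5,150

Offer X: monthly rate = 3.8%/12 = 0.0031667; payment = 33,600 × 0.0031667 / (1 − (1+0.0031667)^−180) = $245.18.
Offer Y: at 7.25% the monthly rate is 0.0060417, so the payment is 33,600 × 0.0060417 / (1 − 1.0060417^−180) = $306.72.
Over 82 months: Offer X costs 82 × $245.18 + $150.00 = $20,254.76; Offer Y costs 82 × $306.72 + $250.00 = $25,401.04.
Offer X is cheaper by $25,401.04 − $20,254.76 = $5,146.28.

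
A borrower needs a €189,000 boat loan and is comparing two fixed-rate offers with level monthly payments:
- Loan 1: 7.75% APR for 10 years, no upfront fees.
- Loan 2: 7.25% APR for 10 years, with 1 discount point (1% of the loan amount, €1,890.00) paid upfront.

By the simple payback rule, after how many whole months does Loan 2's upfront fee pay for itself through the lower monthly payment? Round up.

Loan 1: monthly rate = 7.75%/12 = 0.0064583; payment = 189,000 × 0.0064583 / (1 − (1+0.0064583)^−120) = €2,268.20.
Loan 2: monthly rate = 7.25%/12 = 0.0060417; payment = 189,000 × 0.0060417 / (1 − (1+0.0060417)^−120) = €2,218.88.
Monthly savings = €2,268.20 − €2,218.88 = €49.32.
Break-even = €1,890.00 / €49.32 = 38.32 → 39 months.

39 months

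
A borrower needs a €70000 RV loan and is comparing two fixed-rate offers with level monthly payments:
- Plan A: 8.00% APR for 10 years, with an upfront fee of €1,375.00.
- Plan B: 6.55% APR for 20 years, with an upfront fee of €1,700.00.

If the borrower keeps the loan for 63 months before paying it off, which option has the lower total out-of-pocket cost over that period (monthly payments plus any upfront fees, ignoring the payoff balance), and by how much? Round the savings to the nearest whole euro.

Plan A: monthly rate = 8%/12 = 0.0066667; payment = 70,000 × 0.0066667 / (1 − (1+0.0066667)^−120) = €849.29.
Plan B: monthly rate = 6.55%/12 = 0.0054583; payment = 70,000 × 0.0054583 / (1 − (1+0.0054583)^−240) = €523.96.
Over 63 months: Plan A costs 63 × €849.29 + €1,375.00 = €54,880.27; Plan B costs 63 × €523.96 + €1,700.00 = €34,709.48.
Plan B is cheaper by €54,880.27 − €34,709.48 = €20,170.79.

Plan B by €20,171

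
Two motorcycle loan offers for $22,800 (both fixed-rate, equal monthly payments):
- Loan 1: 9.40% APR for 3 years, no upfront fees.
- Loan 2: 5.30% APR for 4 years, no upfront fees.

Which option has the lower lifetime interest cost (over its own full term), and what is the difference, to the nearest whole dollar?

Loan 2 by $902

Loan 1: at 9.40% the monthly rate is 0.0078333, so the payment is 22,800 × 0.0078333 / (1 − 1.0078333^−36) = $729.29.
Total interest on Loan 1 = 36 × $729.29 − $22,800 = $3,454.44.
Loan 2: at 5.30% the monthly rate is 0.0044167, so the payment is 22,800 × 0.0044167 / (1 − 1.0044167^−48) = $528.17.
Total interest on Loan 2 = 48 × $528.17 − $22,800 = $2,552.16.
Loan 2 is lower by $902.28.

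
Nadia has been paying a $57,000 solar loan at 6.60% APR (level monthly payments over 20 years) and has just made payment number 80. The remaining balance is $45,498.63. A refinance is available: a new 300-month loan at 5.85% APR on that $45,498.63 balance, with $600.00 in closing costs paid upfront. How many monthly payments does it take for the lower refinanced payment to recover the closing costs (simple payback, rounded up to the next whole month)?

5 months

Current payment = 57,000 × 6.6%/12 / (1 − (1+0.0055000)^−240) = $428.34.
Refinanced payment = 45,498.63 × 0.0048750 / (1 − (1+0.0048750)^−300) = $288.99.
Monthly savings = $428.34 − $288.99 = $139.35.
Break-even = $600.00 / $139.35 = 4.31 → 5 months.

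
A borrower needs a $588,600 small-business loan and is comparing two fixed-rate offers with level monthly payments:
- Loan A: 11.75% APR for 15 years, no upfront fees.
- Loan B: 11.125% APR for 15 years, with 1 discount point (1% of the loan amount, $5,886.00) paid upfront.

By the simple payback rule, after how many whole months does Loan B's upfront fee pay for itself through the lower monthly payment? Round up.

Loan A: at 11.75% the monthly rate is 0.0097917, so the payment is 588,600 × 0.0097917 / (1 − 1.0097917^−180) = $6,969.80.
Loan B: monthly rate = 11.125%/12 = 0.0092708; payment = 588,600 × 0.0092708 / (1 − (1+0.0092708)^−180) = $6,736.28.
Monthly savings = $6,969.80 − $6,736.28 = $233.52.
Break-even = $5,886.00 / $233.52 = 25.21 → 26 months.

26 months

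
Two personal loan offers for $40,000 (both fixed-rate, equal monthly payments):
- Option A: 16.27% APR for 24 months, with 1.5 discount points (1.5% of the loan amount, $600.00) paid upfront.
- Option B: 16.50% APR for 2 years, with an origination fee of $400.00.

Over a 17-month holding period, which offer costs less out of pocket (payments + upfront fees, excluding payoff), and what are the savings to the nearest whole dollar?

Option B by $125

Option A: at 16.27% the monthly rate is 0.0135583, so the payment is 40,000 × 0.0135583 / (1 − 1.0135583^−24) = $1,963.69.
Option B: monthly rate = 16.5%/12 = 0.0137500; payment = 40,000 × 0.0137500 / (1 − (1+0.0137500)^−24) = $1,968.09.
Over 17 months: Option A costs 17 × $1,963.69 + $600.00 = $33,982.73; Option B costs 17 × $1,968.09 + $400.00 = $33,857.53.
Option B is cheaper by $33,982.73 − $33,857.53 = $125.20.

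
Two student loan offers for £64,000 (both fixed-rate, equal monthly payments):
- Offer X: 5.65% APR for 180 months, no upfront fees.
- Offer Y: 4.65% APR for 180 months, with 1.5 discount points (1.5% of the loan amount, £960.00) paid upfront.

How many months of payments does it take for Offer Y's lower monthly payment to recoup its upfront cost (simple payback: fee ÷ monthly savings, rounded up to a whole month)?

Offer X: at 5.65% the monthly rate is 0.0047083, so the payment is 64,000 × 0.0047083 / (1 − 1.0047083^−180) = £528.04.
Offer Y: monthly rate = 4.65%/12 = 0.0038750; payment = 64,000 × 0.0038750 / (1 − (1+0.0038750)^−180) = £494.52.
Monthly savings = £528.04 − £494.52 = £33.52.
Break-even = £960.00 / £33.52 = 28.64 → 29 months.

29 months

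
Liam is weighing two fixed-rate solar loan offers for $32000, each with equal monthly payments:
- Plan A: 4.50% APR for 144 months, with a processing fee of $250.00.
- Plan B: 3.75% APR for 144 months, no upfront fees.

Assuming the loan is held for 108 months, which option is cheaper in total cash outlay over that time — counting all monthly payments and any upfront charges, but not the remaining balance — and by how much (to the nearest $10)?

Plan A: at 4.50% the monthly rate is 0.0037500, so the payment is 32,000 × 0.0037500 / (1 − 1.0037500^−144) = $288.00.
Plan B: at 3.75% the monthly rate is 0.0031250, so the payment is 32,000 × 0.0031250 / (1 − 1.0031250^−144) = $276.30.
Over 108 months: Plan A costs 108 × $288.00 + $250.00 = $31,354.00; Plan B costs 108 × $276.30 = $29,840.40.
Plan B is cheaper by $31,354.00 − $29,840.40 = $1,513.60.

Plan B by $1,510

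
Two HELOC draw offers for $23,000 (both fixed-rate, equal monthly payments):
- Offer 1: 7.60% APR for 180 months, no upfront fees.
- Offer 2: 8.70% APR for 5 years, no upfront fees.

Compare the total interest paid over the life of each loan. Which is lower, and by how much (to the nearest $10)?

Offer 1: monthly rate = 7.6%/12 = 0.0063333; payment = 23,000 × 0.0063333 / (1 − (1+0.0063333)^−180) = $214.52.
Total interest on Offer 1 = 180 × $214.52 − $23,000 = $15,613.60.
Offer 2: at 8.70% the monthly rate is 0.0072500, so the payment is 23,000 × 0.0072500 / (1 − 1.0072500^−60) = $474.10.
Total interest on Offer 2 = 60 × $474.10 − $23,000 = $5,446.00.
Offer 2 is lower by $10,167.60.

Offer 2 by $10,170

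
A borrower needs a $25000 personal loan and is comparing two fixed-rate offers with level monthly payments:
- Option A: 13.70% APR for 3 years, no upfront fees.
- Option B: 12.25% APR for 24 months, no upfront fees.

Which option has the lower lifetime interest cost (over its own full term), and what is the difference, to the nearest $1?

Option A: monthly rate = 13.7%/12 = 0.0114167; payment = 25,000 × 0.0114167 / (1 − (1+0.0114167)^−36) = $850.80.
Total interest on Option A = 36 × $850.80 − $25,000 = $5,628.80.
Option B: monthly rate = 12.25%/12 = 0.0102083; payment = 25,000 × 0.0102083 / (1 − (1+0.0102083)^−24) = $1,179.76.
Total interest on Option B = 24 × $1,179.76 − $25,000 = $3,314.24.
Option B is lower by $2,314.56.

Option B by $2,315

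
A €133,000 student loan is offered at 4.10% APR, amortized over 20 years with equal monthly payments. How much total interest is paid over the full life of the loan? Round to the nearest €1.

At 4.10% the monthly rate is 0.0034167, so the payment is 133,000 × 0.0034167 / (1 − 1.0034167^−240) = €812.98.
Total paid = 240 × €812.98 = €195,115.20; interest = €195,115.20 − €133,000 = €62,115.20.

€62,115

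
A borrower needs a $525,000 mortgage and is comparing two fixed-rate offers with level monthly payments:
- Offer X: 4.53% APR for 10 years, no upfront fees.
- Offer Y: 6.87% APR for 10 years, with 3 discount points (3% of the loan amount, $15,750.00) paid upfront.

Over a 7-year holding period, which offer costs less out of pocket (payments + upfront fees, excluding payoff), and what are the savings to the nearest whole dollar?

Offer X by $67,155

Offer X: monthly rate = 4.53%/12 = 0.0037750; payment = 525,000 × 0.0037750 / (1 − (1+0.0037750)^−120) = $5,448.61.
Offer Y: at 6.87% the monthly rate is 0.0057250, so the payment is 525,000 × 0.0057250 / (1 − 1.0057250^−120) = $6,060.58.
Over 84 months: Offer X costs 84 × $5,448.61 = $457,683.24; Offer Y costs 84 × $6,060.58 + $15,750.00 = $524,838.72.
Offer X is cheaper by $524,838.72 − $457,683.24 = $67,155.48.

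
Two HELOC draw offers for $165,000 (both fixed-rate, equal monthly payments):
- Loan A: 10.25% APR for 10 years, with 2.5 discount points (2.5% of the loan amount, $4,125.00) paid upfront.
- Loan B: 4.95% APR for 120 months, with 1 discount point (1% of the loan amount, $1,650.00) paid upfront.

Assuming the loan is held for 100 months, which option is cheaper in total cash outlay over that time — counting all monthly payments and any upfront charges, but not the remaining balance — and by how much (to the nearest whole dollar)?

Loan B by $48,209

Loan A: monthly rate = 10.25%/12 = 0.0085417; payment = 165,000 × 0.0085417 / (1 − (1+0.0085417)^−120) = $2,203.39.
Loan B: monthly rate = 4.95%/12 = 0.0041250; payment = 165,000 × 0.0041250 / (1 − (1+0.0041250)^−120) = $1,746.05.
Over 100 months: Loan A costs 100 × $2,203.39 + $4,125.00 = $224,464.00; Loan B costs 100 × $1,746.05 + $1,650.00 = $176,255.00.
Loan B is cheaper by $224,464.00 − $176,255.00 = $48,209.00.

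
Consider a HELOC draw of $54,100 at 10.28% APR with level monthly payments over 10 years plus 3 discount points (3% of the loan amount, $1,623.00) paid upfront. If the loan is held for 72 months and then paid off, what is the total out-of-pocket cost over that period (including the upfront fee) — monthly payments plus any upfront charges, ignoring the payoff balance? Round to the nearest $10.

At 10.28% the monthly rate is 0.0085667, so the payment is 54,100 × 0.0085667 / (1 − 1.0085667^−120) = $723.35.
Total outlay = 72 × $723.35 + $1,623.00 = $53,704.20.

$53,700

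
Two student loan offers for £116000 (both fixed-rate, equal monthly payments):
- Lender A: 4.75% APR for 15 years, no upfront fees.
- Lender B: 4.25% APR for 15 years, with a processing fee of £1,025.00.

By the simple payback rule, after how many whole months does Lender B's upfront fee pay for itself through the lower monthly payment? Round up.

35 months

Lender A: monthly rate = 4.75%/12 = 0.0039583; payment = 116,000 × 0.0039583 / (1 − (1+0.0039583)^−180) = £902.29.
Lender B: at 4.25% the monthly rate is 0.0035417, so the payment is 116,000 × 0.0035417 / (1 − 1.0035417^−180) = £872.64.
Monthly savings = £902.29 − £872.64 = £29.65.
Break-even = £1,025.00 / £29.65 = 34.57 → 35 months.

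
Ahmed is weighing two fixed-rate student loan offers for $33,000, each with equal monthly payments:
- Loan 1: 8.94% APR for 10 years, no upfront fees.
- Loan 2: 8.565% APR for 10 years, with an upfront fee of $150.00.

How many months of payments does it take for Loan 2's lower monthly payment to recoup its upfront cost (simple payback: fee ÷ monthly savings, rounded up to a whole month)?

23 months

Loan 1: at 8.94% the monthly rate is 0.0074500, so the payment is 33,000 × 0.0074500 / (1 − 1.0074500^−120) = $416.96.
Loan 2: at 8.565% the monthly rate is 0.0071375, so the payment is 33,000 × 0.0071375 / (1 − 1.0071375^−120) = $410.30.
Monthly savings = $416.96 − $410.30 = $6.66.
Break-even = $150.00 / $6.66 = 22.52 → 23 months.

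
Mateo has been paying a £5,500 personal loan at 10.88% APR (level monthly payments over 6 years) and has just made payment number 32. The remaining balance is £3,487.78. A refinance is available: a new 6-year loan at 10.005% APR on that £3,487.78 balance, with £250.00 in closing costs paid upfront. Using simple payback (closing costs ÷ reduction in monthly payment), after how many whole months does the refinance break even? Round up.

Current payment = 5,500 × 10.88%/12 / (1 − (1+0.0090667)^−72) = £104.35.
Refinanced payment = 3,487.78 × 0.0083375 / (1 − (1+0.0083375)^−72) = £64.62.
Monthly savings = £104.35 − £64.62 = £39.73.
Break-even = £250.00 / £39.73 = 6.29 → 7 months.

7 months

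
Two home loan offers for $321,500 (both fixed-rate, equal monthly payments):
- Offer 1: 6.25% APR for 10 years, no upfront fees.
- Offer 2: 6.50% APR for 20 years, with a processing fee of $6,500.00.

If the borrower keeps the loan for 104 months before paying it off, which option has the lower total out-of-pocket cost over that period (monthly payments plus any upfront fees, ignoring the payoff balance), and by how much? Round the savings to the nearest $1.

Offer 2 by $119,630

Offer 1: monthly rate = 6.25%/12 = 0.0052083; payment = 321,500 × 0.0052083 / (1 − (1+0.0052083)^−120) = $3,609.81.
Offer 2: at 6.50% the monthly rate is 0.0054167, so the payment is 321,500 × 0.0054167 / (1 − 1.0054167^−240) = $2,397.02.
Over 104 months: Offer 1 costs 104 × $3,609.81 = $375,420.24; Offer 2 costs 104 × $2,397.02 + $6,500.00 = $255,790.08.
Offer 2 is cheaper by $375,420.24 − $255,790.08 = $119,630.16.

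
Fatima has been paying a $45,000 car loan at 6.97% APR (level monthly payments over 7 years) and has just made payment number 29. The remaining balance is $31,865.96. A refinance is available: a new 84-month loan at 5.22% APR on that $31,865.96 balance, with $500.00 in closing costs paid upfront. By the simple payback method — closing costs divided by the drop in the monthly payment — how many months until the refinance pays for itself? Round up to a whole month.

Current payment = 45,000 × 6.97%/12 / (1 − (1+0.0058083)^−84) = $678.51.
Refinanced payment = 31,865.96 × 0.0043500 / (1 − (1+0.0043500)^−84) = $453.69.
Monthly savings = $678.51 − $453.69 = $224.82.
Break-even = $500.00 / $224.82 = 2.22 → 3 months.

3 months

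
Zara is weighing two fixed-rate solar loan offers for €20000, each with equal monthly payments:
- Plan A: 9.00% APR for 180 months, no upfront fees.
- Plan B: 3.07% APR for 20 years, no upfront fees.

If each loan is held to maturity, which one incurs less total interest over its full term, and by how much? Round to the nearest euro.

Plan A: monthly rate = 9%/12 = 0.0075000; payment = 20,000 × 0.0075000 / (1 − (1+0.0075000)^−180) = €202.85.
Total interest on Plan A = 180 × €202.85 − €20,000 = €16,513.00.
Plan B: at 3.07% the monthly rate is 0.0025583, so the payment is 20,000 × 0.0025583 / (1 − 1.0025583^−240) = €111.62.
Total interest on Plan B = 240 × €111.62 − €20,000 = €6,788.80.
Plan B is lower by €9,724.20.

Plan B by €9,724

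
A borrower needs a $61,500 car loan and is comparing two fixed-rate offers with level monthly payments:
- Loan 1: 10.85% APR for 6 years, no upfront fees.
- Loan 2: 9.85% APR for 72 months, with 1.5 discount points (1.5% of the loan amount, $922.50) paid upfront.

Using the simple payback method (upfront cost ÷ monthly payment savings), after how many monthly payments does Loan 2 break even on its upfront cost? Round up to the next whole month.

30 months

Loan 1: monthly rate = 10.85%/12 = 0.0090417; payment = 61,500 × 0.0090417 / (1 − (1+0.0090417)^−72) = $1,165.88.
Loan 2: at 9.85% the monthly rate is 0.0082083, so the payment is 61,500 × 0.0082083 / (1 − 1.0082083^−72) = $1,134.69.
Monthly savings = $1,165.88 − $1,134.69 = $31.19.
Break-even = $922.50 / $31.19 = 29.58 → 30 months.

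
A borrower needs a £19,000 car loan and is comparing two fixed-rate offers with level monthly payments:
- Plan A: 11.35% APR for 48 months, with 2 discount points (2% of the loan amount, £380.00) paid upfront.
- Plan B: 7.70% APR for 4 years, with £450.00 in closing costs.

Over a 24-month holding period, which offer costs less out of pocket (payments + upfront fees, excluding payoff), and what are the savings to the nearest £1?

Plan A: monthly rate = 11.35%/12 = 0.0094583; payment = 19,000 × 0.0094583 / (1 − (1+0.0094583)^−48) = £494.30.
Plan B: at 7.70% the monthly rate is 0.0064167, so the payment is 19,000 × 0.0064167 / (1 − 1.0064167^−48) = £461.17.
Over 24 months: Plan A costs 24 × £494.30 + £380.00 = £12,243.20; Plan B costs 24 × £461.17 + £450.00 = £11,518.08.
Plan B is cheaper by £12,243.20 − £11,518.08 = £725.12.

Plan B by £725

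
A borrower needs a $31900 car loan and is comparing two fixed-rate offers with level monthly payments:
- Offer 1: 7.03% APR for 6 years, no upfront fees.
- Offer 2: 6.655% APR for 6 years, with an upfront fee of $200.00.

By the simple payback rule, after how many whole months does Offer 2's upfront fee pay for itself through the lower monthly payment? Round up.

Offer 1: at 7.03% the monthly rate is 0.0058583, so the payment is 31,900 × 0.0058583 / (1 − 1.0058583^−72) = $544.32.
Offer 2: at 6.655% the monthly rate is 0.0055458, so the payment is 31,900 × 0.0055458 / (1 − 1.0055458^−72) = $538.59.
Monthly savings = $544.32 − $538.59 = $5.73.
Break-even = $200.00 / $5.73 = 34.90 → 35 months.

35 months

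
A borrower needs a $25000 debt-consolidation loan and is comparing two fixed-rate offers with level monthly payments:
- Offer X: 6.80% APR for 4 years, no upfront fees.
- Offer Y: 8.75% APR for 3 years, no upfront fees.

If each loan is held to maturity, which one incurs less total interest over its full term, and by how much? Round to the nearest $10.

Offer Y by $110

Offer X: monthly rate = 6.8%/12 = 0.0056667; payment = 25,000 × 0.0056667 / (1 − (1+0.0056667)^−48) = $596.34.
Total interest on Offer X = 48 × $596.34 − $25,000 = $3,624.32.
Offer Y: monthly rate = 8.75%/12 = 0.0072917; payment = 25,000 × 0.0072917 / (1 − (1+0.0072917)^−36) = $792.09.
Total interest on Offer Y = 36 × $792.09 − $25,000 = $3,515.24.
Offer Y is lower by $109.08.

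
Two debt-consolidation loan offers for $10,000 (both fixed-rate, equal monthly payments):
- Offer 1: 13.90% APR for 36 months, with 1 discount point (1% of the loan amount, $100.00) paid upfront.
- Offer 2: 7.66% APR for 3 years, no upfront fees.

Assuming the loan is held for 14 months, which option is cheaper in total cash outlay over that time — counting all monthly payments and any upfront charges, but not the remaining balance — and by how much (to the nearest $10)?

Offer 2 by $510

Offer 1: monthly rate = 13.9%/12 = 0.0115833; payment = 10,000 × 0.0115833 / (1 − (1+0.0115833)^−36) = $341.29.
Offer 2: monthly rate = 7.66%/12 = 0.0063833; payment = 10,000 × 0.0063833 / (1 − (1+0.0063833)^−36) = $311.80.
Over 14 months: Offer 1 costs 14 × $341.29 + $100.00 = $4,878.06; Offer 2 costs 14 × $311.80 = $4,365.20.
Offer 2 is cheaper by $4,878.06 − $4,365.20 = $512.86.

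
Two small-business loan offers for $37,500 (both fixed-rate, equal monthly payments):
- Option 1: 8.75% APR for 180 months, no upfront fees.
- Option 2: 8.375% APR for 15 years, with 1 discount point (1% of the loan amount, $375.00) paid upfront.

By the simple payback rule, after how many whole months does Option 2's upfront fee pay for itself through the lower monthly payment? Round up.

46 months

Option 1: monthly rate = 8.75%/12 = 0.0072917; payment = 37,500 × 0.0072917 / (1 − (1+0.0072917)^−180) = $374.79.
Option 2: at 8.375% the monthly rate is 0.0069792, so the payment is 37,500 × 0.0069792 / (1 − 1.0069792^−180) = $366.53.
Monthly savings = $374.79 − $366.53 = $8.26.
Break-even = $375.00 / $8.26 = 45.40 → 46 months.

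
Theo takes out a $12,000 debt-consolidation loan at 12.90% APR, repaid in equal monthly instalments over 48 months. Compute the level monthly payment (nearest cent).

$321.33

Monthly rate = 12.9%/12 = 0.0107500; payment = 12,000 × 0.0107500 / (1 − (1+0.0107500)^−48) = $321.33.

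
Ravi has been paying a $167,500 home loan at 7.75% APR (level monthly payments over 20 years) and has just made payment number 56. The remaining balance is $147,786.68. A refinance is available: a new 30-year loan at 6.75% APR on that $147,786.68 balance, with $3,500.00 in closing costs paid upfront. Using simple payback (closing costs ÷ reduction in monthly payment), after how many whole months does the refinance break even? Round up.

Current payment = 167,500 × 7.75%/12 / (1 − (1+0.0064583)^−240) = $1,375.09.
Refinanced payment = 147,786.68 × 0.0056250 / (1 − (1+0.0056250)^−360) = $958.54.
Monthly savings = $1,375.09 − $958.54 = $416.55.
Break-even = $3,500.00 / $416.55 = 8.40 → 9 months.

9 months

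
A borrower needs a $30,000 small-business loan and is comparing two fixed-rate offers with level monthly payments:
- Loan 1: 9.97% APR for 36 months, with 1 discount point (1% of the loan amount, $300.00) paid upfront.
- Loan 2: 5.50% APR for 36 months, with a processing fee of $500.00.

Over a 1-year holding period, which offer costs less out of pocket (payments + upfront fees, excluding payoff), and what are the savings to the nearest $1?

Loan 2 by $541

Loan 1: at 9.97% the monthly rate is 0.0083083, so the payment is 30,000 × 0.0083083 / (1 − 1.0083083^−36) = $967.59.
Loan 2: monthly rate = 5.5%/12 = 0.0045833; payment = 30,000 × 0.0045833 / (1 − (1+0.0045833)^−36) = $905.88.
Over 12 months: Loan 1 costs 12 × $967.59 + $300.00 = $11,911.08; Loan 2 costs 12 × $905.88 + $500.00 = $11,370.56.
Loan 2 is cheaper by $11,911.08 − $11,370.56 = $540.52.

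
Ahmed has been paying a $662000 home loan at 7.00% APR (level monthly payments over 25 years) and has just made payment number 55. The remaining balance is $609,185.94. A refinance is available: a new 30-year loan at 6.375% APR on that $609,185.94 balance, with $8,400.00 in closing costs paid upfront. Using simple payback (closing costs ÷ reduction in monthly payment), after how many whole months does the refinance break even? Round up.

Current payment = 662,000 × 7%/12 / (1 − (1+0.0058333)^−300) = $4,678.88.
Refinanced payment = 609,185.94 × 0.0053125 / (1 − (1+0.0053125)^−360) = $3,800.53.
Monthly savings = $4,678.88 − $3,800.53 = $878.35.
Break-even = $8,400.00 / $878.35 = 9.56 → 10 months.

10 months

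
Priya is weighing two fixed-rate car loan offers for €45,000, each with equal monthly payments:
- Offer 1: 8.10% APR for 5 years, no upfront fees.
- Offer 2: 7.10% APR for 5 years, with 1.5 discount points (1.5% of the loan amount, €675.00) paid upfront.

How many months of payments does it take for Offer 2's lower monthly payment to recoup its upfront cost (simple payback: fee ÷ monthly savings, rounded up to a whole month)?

32 months

Offer 1: monthly rate = 8.1%/12 = 0.0067500; payment = 45,000 × 0.0067500 / (1 − (1+0.0067500)^−60) = €914.59.
Offer 2: at 7.10% the monthly rate is 0.0059167, so the payment is 45,000 × 0.0059167 / (1 − 1.0059167^−60) = €893.18.
Monthly savings = €914.59 − €893.18 = €21.41.
Break-even = €675.00 / €21.41 = 31.53 → 32 months.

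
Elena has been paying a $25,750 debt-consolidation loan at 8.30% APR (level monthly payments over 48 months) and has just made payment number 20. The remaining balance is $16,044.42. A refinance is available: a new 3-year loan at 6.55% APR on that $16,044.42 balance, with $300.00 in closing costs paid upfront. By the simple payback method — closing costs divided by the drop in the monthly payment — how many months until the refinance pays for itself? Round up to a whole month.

Current payment = 25,750 × 8.3%/12 / (1 − (1+0.0069167)^−48) = $632.27.
Refinanced payment = 16,044.42 × 0.0054583 / (1 − (1+0.0054583)^−36) = $492.11.
Monthly savings = $632.27 − $492.11 = $140.16.
Break-even = $300.00 / $140.16 = 2.14 → 3 months.

3 months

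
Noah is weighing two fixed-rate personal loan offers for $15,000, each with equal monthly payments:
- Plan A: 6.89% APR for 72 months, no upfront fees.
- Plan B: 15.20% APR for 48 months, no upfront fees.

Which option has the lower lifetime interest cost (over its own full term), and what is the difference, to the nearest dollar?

Plan A by $1,755

Plan A: monthly rate = 6.89%/12 = 0.0057417; payment = 15,000 × 0.0057417 / (1 − (1+0.0057417)^−72) = $254.94.
Total interest on Plan A = 72 × $254.94 − $15,000 = $3,355.68.
Plan B: at 15.20% the monthly rate is 0.0126667, so the payment is 15,000 × 0.0126667 / (1 − 1.0126667^−48) = $418.98.
Total interest on Plan B = 48 × $418.98 − $15,000 = $5,111.04.
Plan A is lower by $1,755.36.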